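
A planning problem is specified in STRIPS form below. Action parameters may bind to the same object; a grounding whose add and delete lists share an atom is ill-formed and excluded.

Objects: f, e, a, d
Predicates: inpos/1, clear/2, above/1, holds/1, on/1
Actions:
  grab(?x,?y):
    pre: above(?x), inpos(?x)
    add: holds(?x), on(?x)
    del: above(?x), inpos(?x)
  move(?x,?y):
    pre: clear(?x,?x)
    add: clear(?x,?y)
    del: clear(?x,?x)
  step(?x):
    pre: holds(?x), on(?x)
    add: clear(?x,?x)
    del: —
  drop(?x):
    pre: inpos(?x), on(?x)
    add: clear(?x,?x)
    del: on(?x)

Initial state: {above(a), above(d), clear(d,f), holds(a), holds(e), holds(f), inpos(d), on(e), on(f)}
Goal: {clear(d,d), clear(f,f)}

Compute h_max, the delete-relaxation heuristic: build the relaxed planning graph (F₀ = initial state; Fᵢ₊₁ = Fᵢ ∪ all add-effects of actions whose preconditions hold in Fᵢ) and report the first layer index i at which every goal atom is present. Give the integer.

F0 = init (9 atoms)
F1 = F0 ∪ {clear(e,e), clear(f,f), holds(d), on(d)}  (13 atoms)
F2 = F1 ∪ {clear(d,d), clear(e,a), clear(e,d), clear(e,f), clear(f,a), clear(f,d), clear(f,e)}  (20 atoms)
goal ⊆ F2  ⇒  h_max = 2

2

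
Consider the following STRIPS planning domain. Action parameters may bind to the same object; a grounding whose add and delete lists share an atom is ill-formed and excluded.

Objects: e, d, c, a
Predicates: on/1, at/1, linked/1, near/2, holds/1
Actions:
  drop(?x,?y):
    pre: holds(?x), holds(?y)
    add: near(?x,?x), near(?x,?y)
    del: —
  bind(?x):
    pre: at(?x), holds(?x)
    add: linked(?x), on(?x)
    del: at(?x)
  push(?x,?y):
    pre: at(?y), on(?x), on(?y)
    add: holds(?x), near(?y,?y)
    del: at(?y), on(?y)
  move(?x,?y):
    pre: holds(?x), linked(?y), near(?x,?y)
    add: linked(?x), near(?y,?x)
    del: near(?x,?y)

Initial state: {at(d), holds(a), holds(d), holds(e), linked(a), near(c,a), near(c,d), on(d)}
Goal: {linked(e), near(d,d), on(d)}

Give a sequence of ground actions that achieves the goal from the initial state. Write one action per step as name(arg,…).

drop(e,a); drop(d,e); move(e,a)

1. drop(e,a)  →  {at(d), holds(a), holds(d), holds(e), linked(a), near(c,a), near(c,d), near(e,a), near(e,e), on(d)}
2. drop(d,e)  →  {at(d), holds(a), holds(d), holds(e), linked(a), near(c,a), near(c,d), near(d,d), near(d,e), near(e,a), near(e,e), on(d)}
3. move(e,a)  →  {at(d), holds(a), holds(d), holds(e), linked(a), linked(e), near(a,e), near(c,a), near(c,d), near(d,d), near(d,e), near(e,e), on(d)}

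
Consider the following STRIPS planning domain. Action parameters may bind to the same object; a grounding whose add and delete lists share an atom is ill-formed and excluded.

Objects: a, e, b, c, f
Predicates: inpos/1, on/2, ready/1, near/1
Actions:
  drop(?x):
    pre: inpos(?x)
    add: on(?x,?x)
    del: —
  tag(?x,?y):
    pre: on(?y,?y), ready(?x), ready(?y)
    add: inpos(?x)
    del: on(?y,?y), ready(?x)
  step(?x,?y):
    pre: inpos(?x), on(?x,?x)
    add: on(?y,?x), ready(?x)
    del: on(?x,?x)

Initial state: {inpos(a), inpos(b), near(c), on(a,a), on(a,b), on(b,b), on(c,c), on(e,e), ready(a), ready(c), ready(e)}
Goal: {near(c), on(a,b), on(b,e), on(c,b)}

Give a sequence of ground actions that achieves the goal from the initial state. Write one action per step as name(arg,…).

1. tag(e,a)  →  {inpos(a), inpos(b), inpos(e), near(c), on(a,b), on(b,b), on(c,c), on(e,e), ready(a), ready(c)}
2. step(e,b)  →  {inpos(a), inpos(b), inpos(e), near(c), on(a,b), on(b,b), on(b,e), on(c,c), ready(a), ready(c), ready(e)}
3. step(b,c)  →  {inpos(a), inpos(b), inpos(e), near(c), on(a,b), on(b,e), on(c,b), on(c,c), ready(a), ready(b), ready(c), ready(e)}

tag(e,a); step(e,b); step(b,c)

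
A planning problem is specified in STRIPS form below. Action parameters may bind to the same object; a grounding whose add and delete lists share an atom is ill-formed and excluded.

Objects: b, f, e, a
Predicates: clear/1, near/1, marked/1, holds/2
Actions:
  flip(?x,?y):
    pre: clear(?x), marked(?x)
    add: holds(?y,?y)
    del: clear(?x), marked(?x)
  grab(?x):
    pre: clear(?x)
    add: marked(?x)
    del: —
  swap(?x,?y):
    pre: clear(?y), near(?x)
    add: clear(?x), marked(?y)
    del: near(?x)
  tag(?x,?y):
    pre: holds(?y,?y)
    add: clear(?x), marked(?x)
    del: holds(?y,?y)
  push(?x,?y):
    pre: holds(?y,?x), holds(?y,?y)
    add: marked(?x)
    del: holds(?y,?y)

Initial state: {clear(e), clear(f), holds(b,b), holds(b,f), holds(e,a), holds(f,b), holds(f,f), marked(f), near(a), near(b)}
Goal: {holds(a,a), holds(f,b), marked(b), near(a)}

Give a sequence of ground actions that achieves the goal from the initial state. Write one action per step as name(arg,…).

flip(f,a); tag(b,b)

1. flip(f,a)  →  {clear(e), holds(a,a), holds(b,b), holds(b,f), holds(e,a), holds(f,b), holds(f,f), near(a), near(b)}
2. tag(b,b)  →  {clear(b), clear(e), holds(a,a), holds(b,f), holds(e,a), holds(f,b), holds(f,f), marked(b), near(a), near(b)}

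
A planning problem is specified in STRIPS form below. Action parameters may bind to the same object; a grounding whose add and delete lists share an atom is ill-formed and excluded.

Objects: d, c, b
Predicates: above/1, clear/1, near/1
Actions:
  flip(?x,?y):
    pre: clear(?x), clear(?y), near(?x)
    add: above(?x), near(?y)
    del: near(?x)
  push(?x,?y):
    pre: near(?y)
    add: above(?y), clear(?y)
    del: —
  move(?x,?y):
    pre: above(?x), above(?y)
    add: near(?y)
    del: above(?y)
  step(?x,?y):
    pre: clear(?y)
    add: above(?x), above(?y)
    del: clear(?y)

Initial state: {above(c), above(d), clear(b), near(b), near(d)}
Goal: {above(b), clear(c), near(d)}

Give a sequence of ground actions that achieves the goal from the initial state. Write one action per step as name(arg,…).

1. push(d,b)  →  {above(b), above(c), above(d), clear(b), near(b), near(d)}
2. move(d,c)  →  {above(b), above(d), clear(b), near(b), near(c), near(d)}
3. push(d,c)  →  {above(b), above(c), above(d), clear(b), clear(c), near(b), near(c), near(d)}

push(d,b); move(d,c); push(d,c)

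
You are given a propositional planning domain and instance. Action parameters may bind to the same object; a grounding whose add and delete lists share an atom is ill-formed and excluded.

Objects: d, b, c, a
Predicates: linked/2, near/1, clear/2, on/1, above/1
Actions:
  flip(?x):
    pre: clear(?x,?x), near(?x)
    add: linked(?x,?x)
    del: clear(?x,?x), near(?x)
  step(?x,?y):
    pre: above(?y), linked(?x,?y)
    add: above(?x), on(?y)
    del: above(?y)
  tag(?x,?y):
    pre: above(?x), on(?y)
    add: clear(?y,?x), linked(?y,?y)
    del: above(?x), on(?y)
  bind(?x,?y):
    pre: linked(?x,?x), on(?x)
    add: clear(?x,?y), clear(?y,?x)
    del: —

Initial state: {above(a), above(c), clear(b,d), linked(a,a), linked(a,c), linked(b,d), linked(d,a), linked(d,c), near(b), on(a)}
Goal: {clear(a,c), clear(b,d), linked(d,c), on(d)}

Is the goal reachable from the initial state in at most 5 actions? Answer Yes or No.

1. step(d,c)  →  {above(a), above(d), clear(b,d), linked(a,a), linked(a,c), linked(b,d), linked(d,a), linked(d,c), near(b), on(a), on(c)}
2. step(b,d)  →  {above(a), above(b), clear(b,d), linked(a,a), linked(a,c), linked(b,d), linked(d,a), linked(d,c), near(b), on(a), on(c), on(d)}
3. bind(a,c)  →  {above(a), above(b), clear(a,c), clear(b,d), clear(c,a), linked(a,a), linked(a,c), linked(b,d), linked(d,a), linked(d,c), near(b), on(a), on(c), on(d)}
optimal plan length = 3; 3 ≤ 5

Yes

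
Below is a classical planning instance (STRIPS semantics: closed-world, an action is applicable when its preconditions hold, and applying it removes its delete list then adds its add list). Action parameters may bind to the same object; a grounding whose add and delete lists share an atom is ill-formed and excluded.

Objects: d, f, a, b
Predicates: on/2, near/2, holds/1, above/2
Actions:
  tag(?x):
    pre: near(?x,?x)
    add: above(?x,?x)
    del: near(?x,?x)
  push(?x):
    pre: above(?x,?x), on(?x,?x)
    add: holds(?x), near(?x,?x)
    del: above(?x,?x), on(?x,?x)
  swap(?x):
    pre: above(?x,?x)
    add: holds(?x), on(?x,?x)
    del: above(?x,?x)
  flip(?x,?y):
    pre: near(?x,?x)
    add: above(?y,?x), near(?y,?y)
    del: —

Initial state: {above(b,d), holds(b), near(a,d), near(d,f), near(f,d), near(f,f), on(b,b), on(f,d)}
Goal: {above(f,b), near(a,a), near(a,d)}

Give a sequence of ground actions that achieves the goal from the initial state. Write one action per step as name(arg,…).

1. flip(f,a)  →  {above(a,f), above(b,d), holds(b), near(a,a), near(a,d), near(d,f), near(f,d), near(f,f), on(b,b), on(f,d)}
2. flip(f,b)  →  {above(a,f), above(b,d), above(b,f), holds(b), near(a,a), near(a,d), near(b,b), near(d,f), near(f,d), near(f,f), on(b,b), on(f,d)}
3. flip(b,f)  →  {above(a,f), above(b,d), above(b,f), above(f,b), holds(b), near(a,a), near(a,d), near(b,b), near(d,f), near(f,d), near(f,f), on(b,b), on(f,d)}

flip(f,a); flip(f,b); flip(b,f)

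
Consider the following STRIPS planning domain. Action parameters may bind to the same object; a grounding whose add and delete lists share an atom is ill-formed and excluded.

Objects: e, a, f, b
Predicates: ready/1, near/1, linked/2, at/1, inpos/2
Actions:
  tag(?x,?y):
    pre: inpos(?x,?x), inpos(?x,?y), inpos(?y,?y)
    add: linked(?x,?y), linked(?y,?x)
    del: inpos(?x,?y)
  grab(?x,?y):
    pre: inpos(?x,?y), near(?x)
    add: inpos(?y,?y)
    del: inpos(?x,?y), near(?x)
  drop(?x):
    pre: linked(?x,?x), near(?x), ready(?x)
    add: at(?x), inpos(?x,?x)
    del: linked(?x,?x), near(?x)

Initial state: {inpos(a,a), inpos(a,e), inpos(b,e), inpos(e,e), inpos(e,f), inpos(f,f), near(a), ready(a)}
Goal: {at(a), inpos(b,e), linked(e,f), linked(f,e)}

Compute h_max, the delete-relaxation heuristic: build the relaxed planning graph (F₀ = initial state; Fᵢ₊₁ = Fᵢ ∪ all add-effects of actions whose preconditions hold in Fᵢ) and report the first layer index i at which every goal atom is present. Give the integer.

2

F0 = init (8 atoms)
F1 = F0 ∪ {linked(a,a), linked(a,e), linked(e,a), linked(e,e), linked(e,f), linked(f,e), linked(f,f)}  (15 atoms)
F2 = F1 ∪ {at(a)}  (16 atoms)
goal ⊆ F2  ⇒  h_max = 2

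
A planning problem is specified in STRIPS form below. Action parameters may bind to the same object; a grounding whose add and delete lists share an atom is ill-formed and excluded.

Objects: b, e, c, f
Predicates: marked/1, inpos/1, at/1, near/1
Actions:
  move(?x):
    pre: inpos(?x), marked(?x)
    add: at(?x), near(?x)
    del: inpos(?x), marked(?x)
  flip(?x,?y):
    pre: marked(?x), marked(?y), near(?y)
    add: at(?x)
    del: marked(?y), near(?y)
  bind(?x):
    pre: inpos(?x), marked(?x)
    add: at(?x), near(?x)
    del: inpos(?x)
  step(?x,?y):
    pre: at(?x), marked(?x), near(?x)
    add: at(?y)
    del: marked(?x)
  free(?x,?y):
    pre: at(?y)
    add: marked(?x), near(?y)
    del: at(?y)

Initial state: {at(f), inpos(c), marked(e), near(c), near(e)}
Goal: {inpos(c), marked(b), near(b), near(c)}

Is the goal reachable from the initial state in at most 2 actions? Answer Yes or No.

No

1. free(b,f)  →  {inpos(c), marked(b), marked(e), near(c), near(e), near(f)}
2. flip(b,e)  →  {at(b), inpos(c), marked(b), near(c), near(f)}
3. free(b,b)  →  {inpos(c), marked(b), near(b), near(c), near(f)}
optimal plan length = 3; 3 > 2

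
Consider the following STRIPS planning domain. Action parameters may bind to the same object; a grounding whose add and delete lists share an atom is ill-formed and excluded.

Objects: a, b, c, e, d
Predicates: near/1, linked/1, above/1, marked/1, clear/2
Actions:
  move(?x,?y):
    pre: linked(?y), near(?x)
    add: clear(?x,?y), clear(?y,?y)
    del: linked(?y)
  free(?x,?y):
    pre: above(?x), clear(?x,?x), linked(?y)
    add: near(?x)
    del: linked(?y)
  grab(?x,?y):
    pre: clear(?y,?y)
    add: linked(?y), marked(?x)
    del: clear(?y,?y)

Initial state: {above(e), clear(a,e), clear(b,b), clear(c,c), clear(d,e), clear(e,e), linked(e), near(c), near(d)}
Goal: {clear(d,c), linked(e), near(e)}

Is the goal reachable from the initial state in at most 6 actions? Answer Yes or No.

Yes

1. free(e,e)  →  {above(e), clear(a,e), clear(b,b), clear(c,c), clear(d,e), clear(e,e), near(c), near(d), near(e)}
2. grab(a,c)  →  {above(e), clear(a,e), clear(b,b), clear(d,e), clear(e,e), linked(c), marked(a), near(c), near(d), near(e)}
3. move(d,c)  →  {above(e), clear(a,e), clear(b,b), clear(c,c), clear(d,c), clear(d,e), clear(e,e), marked(a), near(c), near(d), near(e)}
4. grab(a,e)  →  {above(e), clear(a,e), clear(b,b), clear(c,c), clear(d,c), clear(d,e), linked(e), marked(a), near(c), near(d), near(e)}
optimal plan length = 4; 4 ≤ 6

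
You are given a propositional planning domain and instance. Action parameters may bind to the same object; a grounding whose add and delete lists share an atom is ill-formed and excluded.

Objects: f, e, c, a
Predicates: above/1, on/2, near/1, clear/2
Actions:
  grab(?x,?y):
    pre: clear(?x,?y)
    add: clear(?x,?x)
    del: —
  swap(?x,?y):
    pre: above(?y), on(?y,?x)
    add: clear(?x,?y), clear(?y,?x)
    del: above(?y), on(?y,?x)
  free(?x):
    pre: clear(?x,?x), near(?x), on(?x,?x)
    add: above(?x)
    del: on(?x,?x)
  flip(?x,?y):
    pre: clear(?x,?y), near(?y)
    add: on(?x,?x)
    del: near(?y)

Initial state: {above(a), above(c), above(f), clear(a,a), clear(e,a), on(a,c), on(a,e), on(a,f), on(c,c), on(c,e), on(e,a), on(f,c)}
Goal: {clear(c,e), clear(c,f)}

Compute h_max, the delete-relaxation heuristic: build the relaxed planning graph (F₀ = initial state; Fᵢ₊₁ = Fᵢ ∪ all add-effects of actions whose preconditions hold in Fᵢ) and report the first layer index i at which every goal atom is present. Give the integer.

F0 = init (12 atoms)
F1 = F0 ∪ {clear(a,c), clear(a,e), clear(a,f), clear(c,a), clear(c,c), clear(c,e), clear(c,f), clear(e,c), clear(e,e), clear(f,a), clear(f,c)}  (23 atoms)
goal ⊆ F1  ⇒  h_max = 1

1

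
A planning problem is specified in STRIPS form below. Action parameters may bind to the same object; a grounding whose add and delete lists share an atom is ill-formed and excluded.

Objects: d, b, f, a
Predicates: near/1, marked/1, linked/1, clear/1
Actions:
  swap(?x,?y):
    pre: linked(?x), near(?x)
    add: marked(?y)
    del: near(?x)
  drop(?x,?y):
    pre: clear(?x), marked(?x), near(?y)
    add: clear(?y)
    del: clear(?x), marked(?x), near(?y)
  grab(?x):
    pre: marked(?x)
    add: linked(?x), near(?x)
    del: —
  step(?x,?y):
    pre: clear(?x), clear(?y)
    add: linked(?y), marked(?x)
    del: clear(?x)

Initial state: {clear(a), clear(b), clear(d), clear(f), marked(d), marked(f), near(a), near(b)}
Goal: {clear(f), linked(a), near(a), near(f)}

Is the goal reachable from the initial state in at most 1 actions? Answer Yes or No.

No

1. grab(f)  →  {clear(a), clear(b), clear(d), clear(f), linked(f), marked(d), marked(f), near(a), near(b), near(f)}
2. step(d,a)  →  {clear(a), clear(b), clear(f), linked(a), linked(f), marked(d), marked(f), near(a), near(b), near(f)}
optimal plan length = 2; 2 > 1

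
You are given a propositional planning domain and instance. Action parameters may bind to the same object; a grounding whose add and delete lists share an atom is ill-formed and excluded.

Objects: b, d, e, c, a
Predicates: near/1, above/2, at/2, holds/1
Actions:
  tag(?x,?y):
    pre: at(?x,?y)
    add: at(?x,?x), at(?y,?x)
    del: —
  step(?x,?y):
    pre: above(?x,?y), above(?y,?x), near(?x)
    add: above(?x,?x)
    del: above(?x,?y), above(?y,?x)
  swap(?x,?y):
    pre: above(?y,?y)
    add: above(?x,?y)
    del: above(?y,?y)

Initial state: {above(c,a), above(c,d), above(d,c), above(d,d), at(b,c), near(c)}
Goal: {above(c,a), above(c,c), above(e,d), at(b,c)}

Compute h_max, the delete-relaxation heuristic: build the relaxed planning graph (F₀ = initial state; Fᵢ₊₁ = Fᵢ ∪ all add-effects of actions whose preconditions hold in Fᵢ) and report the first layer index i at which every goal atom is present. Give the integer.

F0 = init (6 atoms)
F1 = F0 ∪ {above(a,d), above(b,d), above(c,c), above(e,d), at(b,b), at(c,b)}  (12 atoms)
goal ⊆ F1  ⇒  h_max = 1

1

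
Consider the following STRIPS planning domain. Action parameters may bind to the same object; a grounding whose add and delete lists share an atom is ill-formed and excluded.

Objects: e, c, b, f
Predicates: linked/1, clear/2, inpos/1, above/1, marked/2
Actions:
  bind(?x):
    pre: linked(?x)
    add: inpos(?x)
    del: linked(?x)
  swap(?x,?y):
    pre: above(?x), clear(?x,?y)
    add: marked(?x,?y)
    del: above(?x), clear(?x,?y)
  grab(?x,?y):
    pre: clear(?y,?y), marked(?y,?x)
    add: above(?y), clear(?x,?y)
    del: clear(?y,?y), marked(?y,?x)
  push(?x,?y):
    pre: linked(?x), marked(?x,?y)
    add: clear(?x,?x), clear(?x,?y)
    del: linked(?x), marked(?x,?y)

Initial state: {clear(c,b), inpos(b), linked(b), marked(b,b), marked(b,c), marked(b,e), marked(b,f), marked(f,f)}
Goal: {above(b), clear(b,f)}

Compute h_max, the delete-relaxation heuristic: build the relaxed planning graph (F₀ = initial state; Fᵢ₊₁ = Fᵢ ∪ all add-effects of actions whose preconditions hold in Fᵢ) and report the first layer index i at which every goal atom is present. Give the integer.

2

F0 = init (8 atoms)
F1 = F0 ∪ {clear(b,b), clear(b,c), clear(b,e), clear(b,f)}  (12 atoms)
F2 = F1 ∪ {above(b), clear(e,b), clear(f,b)}  (15 atoms)
goal ⊆ F2  ⇒  h_max = 2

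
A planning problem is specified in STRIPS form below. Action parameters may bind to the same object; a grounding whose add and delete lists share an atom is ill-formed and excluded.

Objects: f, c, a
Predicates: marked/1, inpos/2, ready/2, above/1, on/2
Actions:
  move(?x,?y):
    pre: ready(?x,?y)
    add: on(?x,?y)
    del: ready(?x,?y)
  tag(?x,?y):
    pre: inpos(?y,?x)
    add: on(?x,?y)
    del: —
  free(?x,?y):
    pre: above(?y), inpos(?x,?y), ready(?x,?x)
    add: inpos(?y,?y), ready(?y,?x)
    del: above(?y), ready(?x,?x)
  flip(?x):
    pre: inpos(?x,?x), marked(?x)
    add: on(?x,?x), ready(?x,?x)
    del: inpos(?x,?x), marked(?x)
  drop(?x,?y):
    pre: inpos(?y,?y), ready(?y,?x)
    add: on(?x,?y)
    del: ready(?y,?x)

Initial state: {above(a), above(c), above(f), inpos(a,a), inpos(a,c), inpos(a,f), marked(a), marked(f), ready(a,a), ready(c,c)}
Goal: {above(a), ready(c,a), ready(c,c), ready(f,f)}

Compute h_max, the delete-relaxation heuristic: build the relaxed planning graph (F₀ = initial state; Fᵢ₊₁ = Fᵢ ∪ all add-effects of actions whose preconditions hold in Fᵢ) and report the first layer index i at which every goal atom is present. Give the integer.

F0 = init (10 atoms)
F1 = F0 ∪ {inpos(c,c), inpos(f,f), on(a,a), on(c,a), on(c,c), on(f,a), ready(c,a), ready(f,a)}  (18 atoms)
F2 = F1 ∪ {on(a,c), on(a,f), on(f,f), ready(f,f)}  (22 atoms)
goal ⊆ F2  ⇒  h_max = 2

2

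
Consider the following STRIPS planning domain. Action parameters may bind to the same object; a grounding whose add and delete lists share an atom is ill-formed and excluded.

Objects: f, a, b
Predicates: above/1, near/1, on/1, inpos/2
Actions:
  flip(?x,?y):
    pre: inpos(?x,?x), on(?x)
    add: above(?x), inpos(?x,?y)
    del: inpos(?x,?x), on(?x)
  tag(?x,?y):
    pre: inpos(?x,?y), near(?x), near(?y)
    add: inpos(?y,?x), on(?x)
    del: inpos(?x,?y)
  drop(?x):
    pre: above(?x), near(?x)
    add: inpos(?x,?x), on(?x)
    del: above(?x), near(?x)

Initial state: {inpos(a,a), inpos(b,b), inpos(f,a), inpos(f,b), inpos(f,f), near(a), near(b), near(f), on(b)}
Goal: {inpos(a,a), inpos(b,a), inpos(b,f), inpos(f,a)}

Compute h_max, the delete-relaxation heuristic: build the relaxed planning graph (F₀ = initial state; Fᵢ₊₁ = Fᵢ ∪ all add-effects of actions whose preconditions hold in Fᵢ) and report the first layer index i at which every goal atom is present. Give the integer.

F0 = init (9 atoms)
F1 = F0 ∪ {above(b), inpos(a,f), inpos(b,a), inpos(b,f), on(f)}  (14 atoms)
goal ⊆ F1  ⇒  h_max = 1

1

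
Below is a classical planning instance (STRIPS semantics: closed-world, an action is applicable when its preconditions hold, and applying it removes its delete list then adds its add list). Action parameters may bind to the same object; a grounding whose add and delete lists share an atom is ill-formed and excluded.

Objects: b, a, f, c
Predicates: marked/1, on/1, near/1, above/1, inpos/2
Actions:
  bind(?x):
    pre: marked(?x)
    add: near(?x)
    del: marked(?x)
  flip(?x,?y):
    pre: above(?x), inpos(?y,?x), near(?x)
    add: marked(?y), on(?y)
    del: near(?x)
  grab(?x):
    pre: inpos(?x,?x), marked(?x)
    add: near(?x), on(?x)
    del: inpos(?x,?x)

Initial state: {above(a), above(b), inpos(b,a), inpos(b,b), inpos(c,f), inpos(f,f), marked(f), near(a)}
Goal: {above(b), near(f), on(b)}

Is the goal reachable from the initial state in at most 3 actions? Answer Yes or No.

1. bind(f)  →  {above(a), above(b), inpos(b,a), inpos(b,b), inpos(c,f), inpos(f,f), near(a), near(f)}
2. flip(a,b)  →  {above(a), above(b), inpos(b,a), inpos(b,b), inpos(c,f), inpos(f,f), marked(b), near(f), on(b)}
optimal plan length = 2; 2 ≤ 3

Yes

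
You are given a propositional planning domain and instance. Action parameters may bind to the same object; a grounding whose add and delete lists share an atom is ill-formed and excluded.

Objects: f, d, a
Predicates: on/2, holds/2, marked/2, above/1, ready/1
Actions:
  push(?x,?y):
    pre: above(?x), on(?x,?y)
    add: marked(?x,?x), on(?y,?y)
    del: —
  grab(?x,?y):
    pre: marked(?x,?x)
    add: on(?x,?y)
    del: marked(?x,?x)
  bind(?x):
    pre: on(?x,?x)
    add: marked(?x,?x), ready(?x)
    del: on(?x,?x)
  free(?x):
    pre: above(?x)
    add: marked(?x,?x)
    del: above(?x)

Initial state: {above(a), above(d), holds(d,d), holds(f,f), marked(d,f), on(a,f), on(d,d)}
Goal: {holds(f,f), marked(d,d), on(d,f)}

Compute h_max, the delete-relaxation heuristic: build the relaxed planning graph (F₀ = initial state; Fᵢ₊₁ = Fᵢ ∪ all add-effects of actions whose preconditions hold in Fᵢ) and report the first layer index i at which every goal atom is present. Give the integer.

F0 = init (7 atoms)
F1 = F0 ∪ {marked(a,a), marked(d,d), on(f,f), ready(d)}  (11 atoms)
F2 = F1 ∪ {marked(f,f), on(a,a), on(a,d), on(d,a), on(d,f), ready(f)}  (17 atoms)
goal ⊆ F2  ⇒  h_max = 2

2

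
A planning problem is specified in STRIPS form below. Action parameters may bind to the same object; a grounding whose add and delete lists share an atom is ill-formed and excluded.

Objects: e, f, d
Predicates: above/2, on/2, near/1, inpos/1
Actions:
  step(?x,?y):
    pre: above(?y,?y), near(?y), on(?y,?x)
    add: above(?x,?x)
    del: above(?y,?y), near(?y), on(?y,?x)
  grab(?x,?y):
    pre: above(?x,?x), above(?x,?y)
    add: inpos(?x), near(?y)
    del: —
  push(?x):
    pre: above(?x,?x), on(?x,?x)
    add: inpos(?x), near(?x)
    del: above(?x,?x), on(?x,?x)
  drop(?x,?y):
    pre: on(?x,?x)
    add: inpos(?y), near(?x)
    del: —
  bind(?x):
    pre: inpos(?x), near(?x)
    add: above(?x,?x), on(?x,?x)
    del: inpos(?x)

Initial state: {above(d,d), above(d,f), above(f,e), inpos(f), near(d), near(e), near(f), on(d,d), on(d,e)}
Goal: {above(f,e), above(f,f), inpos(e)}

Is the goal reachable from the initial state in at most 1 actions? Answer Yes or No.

1. drop(d,e)  →  {above(d,d), above(d,f), above(f,e), inpos(e), inpos(f), near(d), near(e), near(f), on(d,d), on(d,e)}
2. bind(f)  →  {above(d,d), above(d,f), above(f,e), above(f,f), inpos(e), near(d), near(e), near(f), on(d,d), on(d,e), on(f,f)}
optimal plan length = 2; 2 > 1

No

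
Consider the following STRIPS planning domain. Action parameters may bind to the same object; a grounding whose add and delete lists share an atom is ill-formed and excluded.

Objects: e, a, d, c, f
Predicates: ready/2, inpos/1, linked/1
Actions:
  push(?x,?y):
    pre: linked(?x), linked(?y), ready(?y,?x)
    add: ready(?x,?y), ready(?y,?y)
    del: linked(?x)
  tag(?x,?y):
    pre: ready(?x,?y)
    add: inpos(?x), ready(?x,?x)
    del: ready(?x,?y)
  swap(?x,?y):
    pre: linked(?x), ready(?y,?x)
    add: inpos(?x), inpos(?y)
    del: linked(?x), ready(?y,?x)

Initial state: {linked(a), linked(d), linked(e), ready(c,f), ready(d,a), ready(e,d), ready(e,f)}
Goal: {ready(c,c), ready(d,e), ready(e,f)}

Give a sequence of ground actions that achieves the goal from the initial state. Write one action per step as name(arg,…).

1. push(d,e)  →  {linked(a), linked(e), ready(c,f), ready(d,a), ready(d,e), ready(e,d), ready(e,e), ready(e,f)}
2. tag(c,f)  →  {inpos(c), linked(a), linked(e), ready(c,c), ready(d,a), ready(d,e), ready(e,d), ready(e,e), ready(e,f)}

push(d,e); tag(c,f)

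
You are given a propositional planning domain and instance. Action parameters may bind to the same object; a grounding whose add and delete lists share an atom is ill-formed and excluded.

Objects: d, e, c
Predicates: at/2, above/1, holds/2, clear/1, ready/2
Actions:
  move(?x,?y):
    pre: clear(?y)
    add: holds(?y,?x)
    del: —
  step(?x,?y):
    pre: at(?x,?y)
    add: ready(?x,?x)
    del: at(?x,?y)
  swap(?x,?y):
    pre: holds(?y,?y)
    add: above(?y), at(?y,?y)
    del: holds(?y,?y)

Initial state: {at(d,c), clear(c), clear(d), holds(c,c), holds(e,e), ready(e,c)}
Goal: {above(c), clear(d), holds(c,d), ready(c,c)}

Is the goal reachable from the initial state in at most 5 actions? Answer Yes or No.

Yes

1. move(d,c)  →  {at(d,c), clear(c), clear(d), holds(c,c), holds(c,d), holds(e,e), ready(e,c)}
2. swap(d,c)  →  {above(c), at(c,c), at(d,c), clear(c), clear(d), holds(c,d), holds(e,e), ready(e,c)}
3. step(c,c)  →  {above(c), at(d,c), clear(c), clear(d), holds(c,d), holds(e,e), ready(c,c), ready(e,c)}
optimal plan length = 3; 3 ≤ 5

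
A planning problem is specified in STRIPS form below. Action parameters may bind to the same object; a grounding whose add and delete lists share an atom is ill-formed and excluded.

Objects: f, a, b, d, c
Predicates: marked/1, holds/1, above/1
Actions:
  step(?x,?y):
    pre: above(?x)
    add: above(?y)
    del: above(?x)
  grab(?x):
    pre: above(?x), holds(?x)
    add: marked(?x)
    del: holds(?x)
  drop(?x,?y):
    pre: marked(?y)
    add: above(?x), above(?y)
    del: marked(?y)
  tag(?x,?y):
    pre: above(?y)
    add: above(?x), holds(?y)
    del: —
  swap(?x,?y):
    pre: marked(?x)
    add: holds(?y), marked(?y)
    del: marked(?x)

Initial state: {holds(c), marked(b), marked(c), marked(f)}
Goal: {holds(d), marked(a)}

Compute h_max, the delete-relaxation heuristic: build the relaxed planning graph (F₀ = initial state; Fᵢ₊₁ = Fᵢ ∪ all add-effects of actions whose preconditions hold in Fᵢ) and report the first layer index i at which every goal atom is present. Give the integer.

1

F0 = init (4 atoms)
F1 = F0 ∪ {above(a), above(b), above(c), above(d), above(f), holds(a), holds(b), holds(d), holds(f), marked(a), marked(d)}  (15 atoms)
goal ⊆ F1  ⇒  h_max = 1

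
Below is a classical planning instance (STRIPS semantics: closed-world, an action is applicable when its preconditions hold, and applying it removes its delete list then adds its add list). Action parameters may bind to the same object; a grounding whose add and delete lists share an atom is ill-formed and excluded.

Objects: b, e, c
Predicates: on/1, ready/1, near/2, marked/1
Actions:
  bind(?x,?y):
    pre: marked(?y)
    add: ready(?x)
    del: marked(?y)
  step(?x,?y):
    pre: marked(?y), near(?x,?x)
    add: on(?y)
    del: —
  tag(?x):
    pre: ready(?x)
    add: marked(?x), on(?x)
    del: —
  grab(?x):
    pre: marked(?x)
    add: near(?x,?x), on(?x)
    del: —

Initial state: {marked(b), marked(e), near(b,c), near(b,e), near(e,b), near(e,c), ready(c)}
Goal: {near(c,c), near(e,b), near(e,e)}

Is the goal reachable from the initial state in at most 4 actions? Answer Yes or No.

Yes

1. tag(c)  →  {marked(b), marked(c), marked(e), near(b,c), near(b,e), near(e,b), near(e,c), on(c), ready(c)}
2. grab(e)  →  {marked(b), marked(c), marked(e), near(b,c), near(b,e), near(e,b), near(e,c), near(e,e), on(c), on(e), ready(c)}
3. grab(c)  →  {marked(b), marked(c), marked(e), near(b,c), near(b,e), near(c,c), near(e,b), near(e,c), near(e,e), on(c), on(e), ready(c)}
optimal plan length = 3; 3 ≤ 4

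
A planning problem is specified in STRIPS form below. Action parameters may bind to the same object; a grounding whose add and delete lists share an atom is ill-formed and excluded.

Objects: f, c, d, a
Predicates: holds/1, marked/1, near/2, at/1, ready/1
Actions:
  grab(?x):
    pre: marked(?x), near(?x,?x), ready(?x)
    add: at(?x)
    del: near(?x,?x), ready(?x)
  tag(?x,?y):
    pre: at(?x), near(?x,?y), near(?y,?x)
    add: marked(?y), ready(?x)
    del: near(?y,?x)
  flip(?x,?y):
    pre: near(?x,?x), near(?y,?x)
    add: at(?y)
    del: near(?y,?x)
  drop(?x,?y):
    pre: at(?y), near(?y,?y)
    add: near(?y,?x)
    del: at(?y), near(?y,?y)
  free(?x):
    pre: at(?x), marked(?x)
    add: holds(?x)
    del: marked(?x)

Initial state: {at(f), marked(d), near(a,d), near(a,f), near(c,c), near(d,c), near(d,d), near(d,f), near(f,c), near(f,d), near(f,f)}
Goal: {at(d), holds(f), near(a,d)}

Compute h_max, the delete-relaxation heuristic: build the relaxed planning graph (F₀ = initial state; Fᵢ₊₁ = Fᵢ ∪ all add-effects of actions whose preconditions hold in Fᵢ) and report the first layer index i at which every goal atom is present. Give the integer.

F0 = init (11 atoms)
F1 = F0 ∪ {at(a), at(c), at(d), marked(f), near(f,a), ready(f)}  (17 atoms)
F2 = F1 ∪ {holds(d), holds(f), marked(a), marked(c), near(c,a), near(c,d), near(c,f), near(d,a), ready(a), ready(c), ready(d)}  (28 atoms)
goal ⊆ F2  ⇒  h_max = 2

2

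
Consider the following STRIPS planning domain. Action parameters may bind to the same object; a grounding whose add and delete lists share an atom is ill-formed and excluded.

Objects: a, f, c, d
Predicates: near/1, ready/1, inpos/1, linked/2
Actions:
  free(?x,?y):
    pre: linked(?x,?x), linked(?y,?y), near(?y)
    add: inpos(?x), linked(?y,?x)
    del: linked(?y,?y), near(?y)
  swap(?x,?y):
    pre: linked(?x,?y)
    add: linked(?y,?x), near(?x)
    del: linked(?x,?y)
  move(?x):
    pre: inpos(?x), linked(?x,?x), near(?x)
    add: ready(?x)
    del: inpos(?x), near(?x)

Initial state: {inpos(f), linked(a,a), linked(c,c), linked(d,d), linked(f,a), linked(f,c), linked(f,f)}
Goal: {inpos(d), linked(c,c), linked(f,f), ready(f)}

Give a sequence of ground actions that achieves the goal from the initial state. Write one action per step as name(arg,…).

1. swap(f,a)  →  {inpos(f), linked(a,a), linked(a,f), linked(c,c), linked(d,d), linked(f,c), linked(f,f), near(f)}
2. swap(a,f)  →  {inpos(f), linked(a,a), linked(c,c), linked(d,d), linked(f,a), linked(f,c), linked(f,f), near(a), near(f)}
3. free(d,a)  →  {inpos(d), inpos(f), linked(a,d), linked(c,c), linked(d,d), linked(f,a), linked(f,c), linked(f,f), near(f)}
4. move(f)  →  {inpos(d), linked(a,d), linked(c,c), linked(d,d), linked(f,a), linked(f,c), linked(f,f), ready(f)}

swap(f,a); swap(a,f); free(d,a); move(f)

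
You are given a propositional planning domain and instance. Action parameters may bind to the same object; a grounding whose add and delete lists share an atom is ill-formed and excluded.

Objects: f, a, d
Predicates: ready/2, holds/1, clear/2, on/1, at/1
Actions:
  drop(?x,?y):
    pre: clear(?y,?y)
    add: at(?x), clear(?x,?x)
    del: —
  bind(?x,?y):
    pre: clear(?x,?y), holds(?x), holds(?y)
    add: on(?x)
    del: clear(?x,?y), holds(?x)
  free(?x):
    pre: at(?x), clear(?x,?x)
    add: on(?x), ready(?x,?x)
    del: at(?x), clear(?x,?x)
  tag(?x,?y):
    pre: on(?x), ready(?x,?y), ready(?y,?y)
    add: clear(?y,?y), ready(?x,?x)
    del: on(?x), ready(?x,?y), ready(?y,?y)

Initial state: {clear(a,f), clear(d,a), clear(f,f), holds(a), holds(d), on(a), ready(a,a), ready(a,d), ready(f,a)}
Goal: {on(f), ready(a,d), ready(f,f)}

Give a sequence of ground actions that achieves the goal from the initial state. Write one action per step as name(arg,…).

1. drop(f,f)  →  {at(f), clear(a,f), clear(d,a), clear(f,f), holds(a), holds(d), on(a), ready(a,a), ready(a,d), ready(f,a)}
2. free(f)  →  {clear(a,f), clear(d,a), holds(a), holds(d), on(a), on(f), ready(a,a), ready(a,d), ready(f,a), ready(f,f)}

drop(f,f); free(f)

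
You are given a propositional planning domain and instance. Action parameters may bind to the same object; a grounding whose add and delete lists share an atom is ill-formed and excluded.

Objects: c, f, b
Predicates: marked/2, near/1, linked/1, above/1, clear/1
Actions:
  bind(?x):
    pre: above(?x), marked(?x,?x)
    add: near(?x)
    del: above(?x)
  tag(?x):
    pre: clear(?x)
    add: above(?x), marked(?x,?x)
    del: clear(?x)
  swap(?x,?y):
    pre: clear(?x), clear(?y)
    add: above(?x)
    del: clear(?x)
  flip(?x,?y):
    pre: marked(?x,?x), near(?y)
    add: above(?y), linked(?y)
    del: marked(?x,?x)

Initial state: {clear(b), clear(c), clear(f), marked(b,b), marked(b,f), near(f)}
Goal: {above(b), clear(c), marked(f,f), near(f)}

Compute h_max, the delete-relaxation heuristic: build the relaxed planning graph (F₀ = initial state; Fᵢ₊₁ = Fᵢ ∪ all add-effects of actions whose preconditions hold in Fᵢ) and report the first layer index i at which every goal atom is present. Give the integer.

1

F0 = init (6 atoms)
F1 = F0 ∪ {above(b), above(c), above(f), linked(f), marked(c,c), marked(f,f)}  (12 atoms)
goal ⊆ F1  ⇒  h_max = 1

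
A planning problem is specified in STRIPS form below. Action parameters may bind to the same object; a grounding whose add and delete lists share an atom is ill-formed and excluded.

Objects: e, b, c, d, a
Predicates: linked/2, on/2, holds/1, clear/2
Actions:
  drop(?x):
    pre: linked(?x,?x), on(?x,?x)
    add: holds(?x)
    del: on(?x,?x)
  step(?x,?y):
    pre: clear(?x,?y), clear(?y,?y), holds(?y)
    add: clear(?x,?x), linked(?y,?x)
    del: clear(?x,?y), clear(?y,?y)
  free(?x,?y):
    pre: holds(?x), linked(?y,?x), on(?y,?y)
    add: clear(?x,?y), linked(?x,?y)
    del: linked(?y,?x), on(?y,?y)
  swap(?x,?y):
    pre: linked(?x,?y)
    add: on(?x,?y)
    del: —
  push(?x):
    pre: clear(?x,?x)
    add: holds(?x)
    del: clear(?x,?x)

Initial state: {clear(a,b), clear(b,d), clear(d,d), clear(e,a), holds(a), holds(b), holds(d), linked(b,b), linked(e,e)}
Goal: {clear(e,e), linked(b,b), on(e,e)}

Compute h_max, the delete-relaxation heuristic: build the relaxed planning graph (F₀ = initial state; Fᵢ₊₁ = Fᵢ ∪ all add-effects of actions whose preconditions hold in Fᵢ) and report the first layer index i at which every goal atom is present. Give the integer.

F0 = init (9 atoms)
F1 = F0 ∪ {clear(b,b), linked(d,b), on(b,b), on(e,e)}  (13 atoms)
F2 = F1 ∪ {clear(a,a), holds(e), linked(b,a), on(d,b)}  (17 atoms)
F3 = F2 ∪ {clear(e,e), linked(a,b), linked(a,e), on(b,a)}  (21 atoms)
goal ⊆ F3  ⇒  h_max = 3

3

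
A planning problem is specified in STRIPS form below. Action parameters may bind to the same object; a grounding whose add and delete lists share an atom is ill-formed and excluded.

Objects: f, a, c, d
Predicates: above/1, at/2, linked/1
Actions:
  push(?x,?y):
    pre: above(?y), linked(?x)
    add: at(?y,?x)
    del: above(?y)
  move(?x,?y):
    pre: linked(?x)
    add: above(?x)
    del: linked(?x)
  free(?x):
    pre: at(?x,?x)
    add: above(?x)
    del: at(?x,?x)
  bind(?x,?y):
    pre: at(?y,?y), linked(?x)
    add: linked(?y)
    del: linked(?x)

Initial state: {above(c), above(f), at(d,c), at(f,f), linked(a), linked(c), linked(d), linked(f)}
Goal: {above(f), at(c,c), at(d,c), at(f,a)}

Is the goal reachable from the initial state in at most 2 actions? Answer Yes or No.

No

1. push(a,f)  →  {above(c), at(d,c), at(f,a), at(f,f), linked(a), linked(c), linked(d), linked(f)}
2. push(c,c)  →  {at(c,c), at(d,c), at(f,a), at(f,f), linked(a), linked(c), linked(d), linked(f)}
3. move(f,f)  →  {above(f), at(c,c), at(d,c), at(f,a), at(f,f), linked(a), linked(c), linked(d)}
optimal plan length = 3; 3 > 2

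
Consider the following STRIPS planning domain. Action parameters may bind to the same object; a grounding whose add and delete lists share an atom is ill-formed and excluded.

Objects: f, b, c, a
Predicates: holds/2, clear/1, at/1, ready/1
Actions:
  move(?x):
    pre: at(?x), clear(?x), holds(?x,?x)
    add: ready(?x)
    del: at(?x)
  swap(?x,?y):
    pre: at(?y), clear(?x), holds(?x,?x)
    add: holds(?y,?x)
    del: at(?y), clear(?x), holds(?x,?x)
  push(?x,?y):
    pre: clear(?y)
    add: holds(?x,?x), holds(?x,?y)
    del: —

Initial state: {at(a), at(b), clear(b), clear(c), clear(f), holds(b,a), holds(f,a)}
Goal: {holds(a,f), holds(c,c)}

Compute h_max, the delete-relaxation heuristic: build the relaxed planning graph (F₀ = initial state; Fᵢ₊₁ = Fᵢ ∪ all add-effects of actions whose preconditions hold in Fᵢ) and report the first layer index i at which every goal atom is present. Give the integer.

1

F0 = init (7 atoms)
F1 = F0 ∪ {holds(a,a), holds(a,b), holds(a,c), holds(a,f), holds(b,b), holds(b,c), holds(b,f), holds(c,b), holds(c,c), holds(c,f), holds(f,b), holds(f,c), holds(f,f)}  (20 atoms)
goal ⊆ F1  ⇒  h_max = 1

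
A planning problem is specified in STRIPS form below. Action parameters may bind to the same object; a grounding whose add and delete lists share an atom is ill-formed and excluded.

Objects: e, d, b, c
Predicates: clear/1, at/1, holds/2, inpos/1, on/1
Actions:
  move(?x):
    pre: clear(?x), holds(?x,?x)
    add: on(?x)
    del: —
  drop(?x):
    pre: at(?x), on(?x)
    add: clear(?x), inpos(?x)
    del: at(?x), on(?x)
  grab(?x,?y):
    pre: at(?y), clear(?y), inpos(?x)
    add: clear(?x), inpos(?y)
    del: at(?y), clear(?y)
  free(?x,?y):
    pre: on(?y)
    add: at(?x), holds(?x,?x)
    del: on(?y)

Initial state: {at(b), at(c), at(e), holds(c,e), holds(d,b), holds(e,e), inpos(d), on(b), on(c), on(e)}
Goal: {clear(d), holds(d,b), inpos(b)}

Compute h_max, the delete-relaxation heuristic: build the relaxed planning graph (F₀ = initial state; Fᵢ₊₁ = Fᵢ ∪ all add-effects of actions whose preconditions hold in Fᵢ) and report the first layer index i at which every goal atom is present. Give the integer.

F0 = init (10 atoms)
F1 = F0 ∪ {at(d), clear(b), clear(c), clear(e), holds(b,b), holds(c,c), holds(d,d), inpos(b), inpos(c), inpos(e)}  (20 atoms)
F2 = F1 ∪ {clear(d)}  (21 atoms)
goal ⊆ F2  ⇒  h_max = 2

2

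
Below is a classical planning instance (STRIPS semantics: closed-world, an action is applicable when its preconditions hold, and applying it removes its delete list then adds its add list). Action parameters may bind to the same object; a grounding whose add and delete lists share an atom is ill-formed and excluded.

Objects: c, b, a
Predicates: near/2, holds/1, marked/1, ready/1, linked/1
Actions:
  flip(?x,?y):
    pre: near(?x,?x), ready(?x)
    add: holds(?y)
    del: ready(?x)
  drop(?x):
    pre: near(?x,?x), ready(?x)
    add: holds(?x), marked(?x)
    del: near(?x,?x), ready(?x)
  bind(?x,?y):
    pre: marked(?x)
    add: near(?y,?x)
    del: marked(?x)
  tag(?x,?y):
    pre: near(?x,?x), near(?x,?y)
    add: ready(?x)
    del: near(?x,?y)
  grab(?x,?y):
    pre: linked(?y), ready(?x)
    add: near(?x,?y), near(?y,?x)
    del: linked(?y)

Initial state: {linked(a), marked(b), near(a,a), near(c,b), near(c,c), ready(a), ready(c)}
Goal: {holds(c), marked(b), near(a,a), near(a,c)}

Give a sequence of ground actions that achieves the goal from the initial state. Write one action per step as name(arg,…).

1. flip(a,c)  →  {holds(c), linked(a), marked(b), near(a,a), near(c,b), near(c,c), ready(c)}
2. grab(c,a)  →  {holds(c), marked(b), near(a,a), near(a,c), near(c,a), near(c,b), near(c,c), ready(c)}

flip(a,c); grab(c,a)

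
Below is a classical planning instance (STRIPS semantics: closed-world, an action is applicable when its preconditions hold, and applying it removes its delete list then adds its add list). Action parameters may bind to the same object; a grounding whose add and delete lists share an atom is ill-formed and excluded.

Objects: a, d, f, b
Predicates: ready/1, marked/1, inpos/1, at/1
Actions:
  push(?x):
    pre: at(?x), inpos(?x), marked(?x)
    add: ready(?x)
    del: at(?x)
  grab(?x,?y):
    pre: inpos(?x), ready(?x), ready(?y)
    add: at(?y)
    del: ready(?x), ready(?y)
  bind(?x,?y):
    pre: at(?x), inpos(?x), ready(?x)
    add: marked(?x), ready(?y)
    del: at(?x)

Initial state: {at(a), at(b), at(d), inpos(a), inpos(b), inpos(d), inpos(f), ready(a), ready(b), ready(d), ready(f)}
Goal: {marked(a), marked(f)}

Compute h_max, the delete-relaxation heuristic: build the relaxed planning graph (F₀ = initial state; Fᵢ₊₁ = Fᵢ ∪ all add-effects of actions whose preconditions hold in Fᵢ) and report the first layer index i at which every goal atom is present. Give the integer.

F0 = init (11 atoms)
F1 = F0 ∪ {at(f), marked(a), marked(b), marked(d)}  (15 atoms)
F2 = F1 ∪ {marked(f)}  (16 atoms)
goal ⊆ F2  ⇒  h_max = 2

2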